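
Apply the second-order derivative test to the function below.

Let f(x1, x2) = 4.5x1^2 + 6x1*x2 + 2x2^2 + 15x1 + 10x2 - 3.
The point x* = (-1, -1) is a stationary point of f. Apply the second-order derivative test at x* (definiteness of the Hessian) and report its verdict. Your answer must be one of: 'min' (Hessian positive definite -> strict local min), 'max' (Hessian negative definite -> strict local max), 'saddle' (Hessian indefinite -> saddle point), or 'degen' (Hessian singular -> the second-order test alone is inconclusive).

Compute the Hessian H = grad^2 f:
  H = [[9, 6], [6, 4]]
Verify stationarity: grad f(x*) = H x* + g = (0, 0).
Eigenvalues of H: 0, 13.
H has a zero eigenvalue (singular; positive semidefinite but not definite), so H is neither positive definite, negative definite, nor indefinite. The second-order test alone is inconclusive -> degen.
(Indeed, f is constant along the null direction of H through x*, so x* is not a strict local extremum.)

degen


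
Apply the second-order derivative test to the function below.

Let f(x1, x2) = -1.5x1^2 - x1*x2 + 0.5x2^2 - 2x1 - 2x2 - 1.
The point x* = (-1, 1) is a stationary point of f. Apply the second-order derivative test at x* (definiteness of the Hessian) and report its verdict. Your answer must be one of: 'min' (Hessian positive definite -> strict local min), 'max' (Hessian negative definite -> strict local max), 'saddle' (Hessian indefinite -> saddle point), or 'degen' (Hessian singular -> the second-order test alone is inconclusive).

Compute the Hessian H = grad^2 f:
  H = [[-3, -1], [-1, 1]]
Verify stationarity: grad f(x*) = H x* + g = (0, 0).
Eigenvalues of H: -3.2361, 1.2361.
Eigenvalues have mixed signs, so H is indefinite -> x* is a saddle point.

saddle


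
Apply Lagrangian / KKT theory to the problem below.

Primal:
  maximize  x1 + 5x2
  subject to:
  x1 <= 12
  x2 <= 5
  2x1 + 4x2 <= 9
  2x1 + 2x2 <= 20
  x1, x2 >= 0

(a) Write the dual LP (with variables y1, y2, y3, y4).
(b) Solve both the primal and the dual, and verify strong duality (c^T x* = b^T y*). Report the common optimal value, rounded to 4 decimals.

The standard primal-dual pair for 'max c^T x s.t. A x <= b, x >= 0' is:
  Dual:  min b^T y  s.t.  A^T y >= c,  y >= 0.

So the dual LP is:
  minimize  12y1 + 5y2 + 9y3 + 20y4
  subject to:
    y1 + 2y3 + 2y4 >= 1
    y2 + 4y3 + 2y4 >= 5
    y1, y2, y3, y4 >= 0

Solving the primal: x* = (0, 2.25).
  primal value c^T x* = 11.25.
Solving the dual: y* = (0, 0, 1.25, 0).
  dual value b^T y* = 11.25.
Strong duality: c^T x* = b^T y*. Confirmed.

11.25


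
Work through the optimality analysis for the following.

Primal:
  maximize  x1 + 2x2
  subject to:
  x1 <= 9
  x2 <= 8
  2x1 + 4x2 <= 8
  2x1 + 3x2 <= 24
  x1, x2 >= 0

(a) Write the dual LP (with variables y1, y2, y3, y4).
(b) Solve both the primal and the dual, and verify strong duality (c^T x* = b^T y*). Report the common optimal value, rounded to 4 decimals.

The standard primal-dual pair for 'max c^T x s.t. A x <= b, x >= 0' is:
  Dual:  min b^T y  s.t.  A^T y >= c,  y >= 0.

So the dual LP is:
  minimize  9y1 + 8y2 + 8y3 + 24y4
  subject to:
    y1 + 2y3 + 2y4 >= 1
    y2 + 4y3 + 3y4 >= 2
    y1, y2, y3, y4 >= 0

Solving the primal: x* = (4, 0).
  primal value c^T x* = 4.
Solving the dual: y* = (0, 0, 0.5, 0).
  dual value b^T y* = 4.
Strong duality: c^T x* = b^T y*. Confirmed.

4


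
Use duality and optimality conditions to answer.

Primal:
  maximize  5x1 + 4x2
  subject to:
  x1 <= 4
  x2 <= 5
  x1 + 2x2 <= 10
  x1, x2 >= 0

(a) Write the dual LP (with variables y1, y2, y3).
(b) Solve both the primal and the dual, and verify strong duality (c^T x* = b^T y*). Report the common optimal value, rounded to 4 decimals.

The standard primal-dual pair for 'max c^T x s.t. A x <= b, x >= 0' is:
  Dual:  min b^T y  s.t.  A^T y >= c,  y >= 0.

So the dual LP is:
  minimize  4y1 + 5y2 + 10y3
  subject to:
    y1 + y3 >= 5
    y2 + 2y3 >= 4
    y1, y2, y3 >= 0

Solving the primal: x* = (4, 3).
  primal value c^T x* = 32.
Solving the dual: y* = (3, 0, 2).
  dual value b^T y* = 32.
Strong duality: c^T x* = b^T y*. Confirmed.

32


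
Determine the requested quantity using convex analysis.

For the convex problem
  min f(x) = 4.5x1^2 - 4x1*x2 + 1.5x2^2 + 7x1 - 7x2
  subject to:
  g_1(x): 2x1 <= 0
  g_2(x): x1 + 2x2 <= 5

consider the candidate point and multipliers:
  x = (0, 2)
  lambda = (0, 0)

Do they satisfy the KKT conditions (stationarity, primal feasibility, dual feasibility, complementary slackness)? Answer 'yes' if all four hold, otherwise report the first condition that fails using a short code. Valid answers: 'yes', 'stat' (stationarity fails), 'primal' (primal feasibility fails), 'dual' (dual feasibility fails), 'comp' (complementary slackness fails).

Gradient of f: grad f(x) = Q x + c = (-1, -1)
Constraint values g_i(x) = a_i^T x - b_i:
  g_1((0, 2)) = 0
  g_2((0, 2)) = -1
Stationarity residual: grad f(x) + sum_i lambda_i a_i = (-1, -1)
  -> stationarity FAILS
Primal feasibility (all g_i <= 0): OK
Dual feasibility (all lambda_i >= 0): OK
Complementary slackness (lambda_i * g_i(x) = 0 for all i): OK

Verdict: the first failing condition is stationarity -> stat.

stat


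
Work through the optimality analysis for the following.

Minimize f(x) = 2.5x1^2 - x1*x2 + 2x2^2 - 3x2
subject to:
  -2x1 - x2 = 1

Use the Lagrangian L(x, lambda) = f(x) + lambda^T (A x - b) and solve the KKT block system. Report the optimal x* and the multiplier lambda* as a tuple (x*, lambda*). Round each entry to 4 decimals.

Form the Lagrangian:
  L(x, lambda) = (1/2) x^T Q x + c^T x + lambda^T (A x - b)
Stationarity (grad_x L = 0): Q x + c + A^T lambda = 0.
Primal feasibility: A x = b.

This gives the KKT block system:
  [ Q   A^T ] [ x     ]   [-c ]
  [ A    0  ] [ lambda ] = [ b ]

Solving the linear system:
  x*      = (-0.6, 0.2)
  lambda* = (-1.6)
  f(x*)   = 0.5

x* = (-0.6, 0.2), lambda* = (-1.6)


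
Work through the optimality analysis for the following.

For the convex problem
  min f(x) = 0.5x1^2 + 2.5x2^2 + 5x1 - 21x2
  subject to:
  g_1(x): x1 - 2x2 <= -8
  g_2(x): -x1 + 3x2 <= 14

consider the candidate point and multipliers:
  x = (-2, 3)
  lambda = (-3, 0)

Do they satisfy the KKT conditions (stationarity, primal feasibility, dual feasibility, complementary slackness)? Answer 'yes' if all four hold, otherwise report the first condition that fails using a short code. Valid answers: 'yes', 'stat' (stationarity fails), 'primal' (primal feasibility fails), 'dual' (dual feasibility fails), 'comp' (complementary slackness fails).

Gradient of f: grad f(x) = Q x + c = (3, -6)
Constraint values g_i(x) = a_i^T x - b_i:
  g_1((-2, 3)) = 0
  g_2((-2, 3)) = -3
Stationarity residual: grad f(x) + sum_i lambda_i a_i = (0, 0)
  -> stationarity OK
Primal feasibility (all g_i <= 0): OK
Dual feasibility (all lambda_i >= 0): FAILS
Complementary slackness (lambda_i * g_i(x) = 0 for all i): OK

Verdict: the first failing condition is dual_feasibility -> dual.

dual


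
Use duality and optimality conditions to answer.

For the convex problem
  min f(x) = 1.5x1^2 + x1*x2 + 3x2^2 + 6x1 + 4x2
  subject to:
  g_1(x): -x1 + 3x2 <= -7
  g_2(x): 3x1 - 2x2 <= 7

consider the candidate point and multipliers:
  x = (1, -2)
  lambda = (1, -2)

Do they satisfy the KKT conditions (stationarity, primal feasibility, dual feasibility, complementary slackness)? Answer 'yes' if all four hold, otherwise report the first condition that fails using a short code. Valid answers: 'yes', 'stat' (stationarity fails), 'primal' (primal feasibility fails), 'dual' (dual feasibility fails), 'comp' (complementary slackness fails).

Gradient of f: grad f(x) = Q x + c = (7, -7)
Constraint values g_i(x) = a_i^T x - b_i:
  g_1((1, -2)) = 0
  g_2((1, -2)) = 0
Stationarity residual: grad f(x) + sum_i lambda_i a_i = (0, 0)
  -> stationarity OK
Primal feasibility (all g_i <= 0): OK
Dual feasibility (all lambda_i >= 0): FAILS
Complementary slackness (lambda_i * g_i(x) = 0 for all i): OK

Verdict: the first failing condition is dual_feasibility -> dual.

dual


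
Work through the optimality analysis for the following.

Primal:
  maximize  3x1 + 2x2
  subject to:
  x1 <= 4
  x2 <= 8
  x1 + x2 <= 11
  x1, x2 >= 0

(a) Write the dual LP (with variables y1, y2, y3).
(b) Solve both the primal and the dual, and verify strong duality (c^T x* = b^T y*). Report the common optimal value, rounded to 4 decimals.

The standard primal-dual pair for 'max c^T x s.t. A x <= b, x >= 0' is:
  Dual:  min b^T y  s.t.  A^T y >= c,  y >= 0.

So the dual LP is:
  minimize  4y1 + 8y2 + 11y3
  subject to:
    y1 + y3 >= 3
    y2 + y3 >= 2
    y1, y2, y3 >= 0

Solving the primal: x* = (4, 7).
  primal value c^T x* = 26.
Solving the dual: y* = (1, 0, 2).
  dual value b^T y* = 26.
Strong duality: c^T x* = b^T y*. Confirmed.

26


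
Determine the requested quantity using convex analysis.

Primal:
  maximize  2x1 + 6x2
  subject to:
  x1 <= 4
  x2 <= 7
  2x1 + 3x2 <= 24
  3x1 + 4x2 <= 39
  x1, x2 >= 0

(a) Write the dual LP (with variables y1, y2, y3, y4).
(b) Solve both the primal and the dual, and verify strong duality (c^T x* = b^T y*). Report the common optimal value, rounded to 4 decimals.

The standard primal-dual pair for 'max c^T x s.t. A x <= b, x >= 0' is:
  Dual:  min b^T y  s.t.  A^T y >= c,  y >= 0.

So the dual LP is:
  minimize  4y1 + 7y2 + 24y3 + 39y4
  subject to:
    y1 + 2y3 + 3y4 >= 2
    y2 + 3y3 + 4y4 >= 6
    y1, y2, y3, y4 >= 0

Solving the primal: x* = (1.5, 7).
  primal value c^T x* = 45.
Solving the dual: y* = (0, 3, 1, 0).
  dual value b^T y* = 45.
Strong duality: c^T x* = b^T y*. Confirmed.

45


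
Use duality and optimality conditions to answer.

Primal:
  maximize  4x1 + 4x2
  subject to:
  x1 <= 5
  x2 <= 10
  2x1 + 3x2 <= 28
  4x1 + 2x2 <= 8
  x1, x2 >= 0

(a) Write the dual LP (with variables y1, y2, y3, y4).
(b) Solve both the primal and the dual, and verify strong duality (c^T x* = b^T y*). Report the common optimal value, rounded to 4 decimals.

The standard primal-dual pair for 'max c^T x s.t. A x <= b, x >= 0' is:
  Dual:  min b^T y  s.t.  A^T y >= c,  y >= 0.

So the dual LP is:
  minimize  5y1 + 10y2 + 28y3 + 8y4
  subject to:
    y1 + 2y3 + 4y4 >= 4
    y2 + 3y3 + 2y4 >= 4
    y1, y2, y3, y4 >= 0

Solving the primal: x* = (0, 4).
  primal value c^T x* = 16.
Solving the dual: y* = (0, 0, 0, 2).
  dual value b^T y* = 16.
Strong duality: c^T x* = b^T y*. Confirmed.

16


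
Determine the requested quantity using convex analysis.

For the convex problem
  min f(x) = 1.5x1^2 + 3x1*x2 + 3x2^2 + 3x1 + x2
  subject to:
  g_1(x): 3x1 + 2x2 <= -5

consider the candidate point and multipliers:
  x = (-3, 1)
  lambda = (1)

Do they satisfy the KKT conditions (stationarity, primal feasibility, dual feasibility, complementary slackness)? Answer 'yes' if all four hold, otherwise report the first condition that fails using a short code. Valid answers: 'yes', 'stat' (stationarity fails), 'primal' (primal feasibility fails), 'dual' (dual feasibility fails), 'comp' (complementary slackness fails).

Gradient of f: grad f(x) = Q x + c = (-3, -2)
Constraint values g_i(x) = a_i^T x - b_i:
  g_1((-3, 1)) = -2
Stationarity residual: grad f(x) + sum_i lambda_i a_i = (0, 0)
  -> stationarity OK
Primal feasibility (all g_i <= 0): OK
Dual feasibility (all lambda_i >= 0): OK
Complementary slackness (lambda_i * g_i(x) = 0 for all i): FAILS

Verdict: the first failing condition is complementary_slackness -> comp.

comp


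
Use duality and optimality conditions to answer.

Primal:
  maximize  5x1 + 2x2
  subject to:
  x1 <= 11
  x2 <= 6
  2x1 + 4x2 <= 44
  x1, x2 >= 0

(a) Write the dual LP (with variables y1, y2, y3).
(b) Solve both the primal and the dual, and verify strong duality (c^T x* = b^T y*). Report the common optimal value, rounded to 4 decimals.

The standard primal-dual pair for 'max c^T x s.t. A x <= b, x >= 0' is:
  Dual:  min b^T y  s.t.  A^T y >= c,  y >= 0.

So the dual LP is:
  minimize  11y1 + 6y2 + 44y3
  subject to:
    y1 + 2y3 >= 5
    y2 + 4y3 >= 2
    y1, y2, y3 >= 0

Solving the primal: x* = (11, 5.5).
  primal value c^T x* = 66.
Solving the dual: y* = (4, 0, 0.5).
  dual value b^T y* = 66.
Strong duality: c^T x* = b^T y*. Confirmed.

66


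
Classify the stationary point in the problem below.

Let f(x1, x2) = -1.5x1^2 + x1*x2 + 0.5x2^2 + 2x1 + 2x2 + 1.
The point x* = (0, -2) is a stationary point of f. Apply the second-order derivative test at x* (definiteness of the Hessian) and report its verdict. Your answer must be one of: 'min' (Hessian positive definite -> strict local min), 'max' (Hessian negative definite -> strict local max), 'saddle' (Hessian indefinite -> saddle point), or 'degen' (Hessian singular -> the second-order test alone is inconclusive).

Compute the Hessian H = grad^2 f:
  H = [[-3, 1], [1, 1]]
Verify stationarity: grad f(x*) = H x* + g = (0, 0).
Eigenvalues of H: -3.2361, 1.2361.
Eigenvalues have mixed signs, so H is indefinite -> x* is a saddle point.

saddle


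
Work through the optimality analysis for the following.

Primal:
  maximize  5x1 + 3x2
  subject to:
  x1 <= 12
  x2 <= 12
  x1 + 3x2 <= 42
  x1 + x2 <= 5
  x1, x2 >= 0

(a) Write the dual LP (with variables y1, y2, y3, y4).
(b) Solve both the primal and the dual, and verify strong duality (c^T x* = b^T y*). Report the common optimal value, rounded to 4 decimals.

The standard primal-dual pair for 'max c^T x s.t. A x <= b, x >= 0' is:
  Dual:  min b^T y  s.t.  A^T y >= c,  y >= 0.

So the dual LP is:
  minimize  12y1 + 12y2 + 42y3 + 5y4
  subject to:
    y1 + y3 + y4 >= 5
    y2 + 3y3 + y4 >= 3
    y1, y2, y3, y4 >= 0

Solving the primal: x* = (5, 0).
  primal value c^T x* = 25.
Solving the dual: y* = (0, 0, 0, 5).
  dual value b^T y* = 25.
Strong duality: c^T x* = b^T y*. Confirmed.

25


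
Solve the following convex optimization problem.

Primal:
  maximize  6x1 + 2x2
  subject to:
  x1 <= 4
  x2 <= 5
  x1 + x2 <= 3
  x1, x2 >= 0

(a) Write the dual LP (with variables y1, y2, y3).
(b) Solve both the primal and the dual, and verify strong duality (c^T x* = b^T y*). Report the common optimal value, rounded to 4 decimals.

The standard primal-dual pair for 'max c^T x s.t. A x <= b, x >= 0' is:
  Dual:  min b^T y  s.t.  A^T y >= c,  y >= 0.

So the dual LP is:
  minimize  4y1 + 5y2 + 3y3
  subject to:
    y1 + y3 >= 6
    y2 + y3 >= 2
    y1, y2, y3 >= 0

Solving the primal: x* = (3, 0).
  primal value c^T x* = 18.
Solving the dual: y* = (0, 0, 6).
  dual value b^T y* = 18.
Strong duality: c^T x* = b^T y*. Confirmed.

18


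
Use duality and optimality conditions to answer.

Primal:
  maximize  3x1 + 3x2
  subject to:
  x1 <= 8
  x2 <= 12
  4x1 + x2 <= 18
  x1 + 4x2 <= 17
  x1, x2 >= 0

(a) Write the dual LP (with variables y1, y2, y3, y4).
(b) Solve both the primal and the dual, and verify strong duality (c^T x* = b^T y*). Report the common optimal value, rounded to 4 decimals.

The standard primal-dual pair for 'max c^T x s.t. A x <= b, x >= 0' is:
  Dual:  min b^T y  s.t.  A^T y >= c,  y >= 0.

So the dual LP is:
  minimize  8y1 + 12y2 + 18y3 + 17y4
  subject to:
    y1 + 4y3 + y4 >= 3
    y2 + y3 + 4y4 >= 3
    y1, y2, y3, y4 >= 0

Solving the primal: x* = (3.6667, 3.3333).
  primal value c^T x* = 21.
Solving the dual: y* = (0, 0, 0.6, 0.6).
  dual value b^T y* = 21.
Strong duality: c^T x* = b^T y*. Confirmed.

21


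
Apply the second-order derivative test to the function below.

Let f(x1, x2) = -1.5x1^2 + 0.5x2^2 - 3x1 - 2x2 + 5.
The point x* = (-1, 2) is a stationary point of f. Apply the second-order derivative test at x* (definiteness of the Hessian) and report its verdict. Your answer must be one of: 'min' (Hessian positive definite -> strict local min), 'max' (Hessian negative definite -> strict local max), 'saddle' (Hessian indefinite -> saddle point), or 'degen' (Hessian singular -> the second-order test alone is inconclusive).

Compute the Hessian H = grad^2 f:
  H = [[-3, 0], [0, 1]]
Verify stationarity: grad f(x*) = H x* + g = (0, 0).
Eigenvalues of H: -3, 1.
Eigenvalues have mixed signs, so H is indefinite -> x* is a saddle point.

saddle


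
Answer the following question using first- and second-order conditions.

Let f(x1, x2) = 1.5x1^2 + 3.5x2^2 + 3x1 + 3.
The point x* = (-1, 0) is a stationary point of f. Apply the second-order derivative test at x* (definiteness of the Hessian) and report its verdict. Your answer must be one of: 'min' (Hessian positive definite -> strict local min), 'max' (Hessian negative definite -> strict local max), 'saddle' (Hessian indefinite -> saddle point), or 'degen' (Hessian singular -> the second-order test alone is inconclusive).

Compute the Hessian H = grad^2 f:
  H = [[3, 0], [0, 7]]
Verify stationarity: grad f(x*) = H x* + g = (0, 0).
Eigenvalues of H: 3, 7.
Both eigenvalues > 0, so H is positive definite -> x* is a strict local min.

min


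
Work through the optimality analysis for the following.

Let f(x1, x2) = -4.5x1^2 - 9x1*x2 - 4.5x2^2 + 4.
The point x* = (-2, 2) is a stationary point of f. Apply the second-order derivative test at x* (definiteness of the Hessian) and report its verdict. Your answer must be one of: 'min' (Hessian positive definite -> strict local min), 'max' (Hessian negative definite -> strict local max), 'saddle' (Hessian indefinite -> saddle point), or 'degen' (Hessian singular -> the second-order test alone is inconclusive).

Compute the Hessian H = grad^2 f:
  H = [[-9, -9], [-9, -9]]
Verify stationarity: grad f(x*) = H x* + g = (0, 0).
Eigenvalues of H: -18, 0.
H has a zero eigenvalue (singular; negative semidefinite but not definite), so H is neither positive definite, negative definite, nor indefinite. The second-order test alone is inconclusive -> degen.
(Indeed, f is constant along the null direction of H through x*, so x* is not a strict local extremum.)

degen


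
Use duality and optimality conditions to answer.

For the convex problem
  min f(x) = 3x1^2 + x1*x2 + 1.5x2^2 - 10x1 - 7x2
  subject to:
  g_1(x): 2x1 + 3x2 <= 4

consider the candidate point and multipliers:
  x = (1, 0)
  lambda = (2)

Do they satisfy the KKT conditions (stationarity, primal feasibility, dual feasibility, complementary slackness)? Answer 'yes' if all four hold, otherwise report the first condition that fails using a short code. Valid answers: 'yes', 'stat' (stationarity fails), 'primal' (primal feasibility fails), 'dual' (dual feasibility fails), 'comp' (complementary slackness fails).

Gradient of f: grad f(x) = Q x + c = (-4, -6)
Constraint values g_i(x) = a_i^T x - b_i:
  g_1((1, 0)) = -2
Stationarity residual: grad f(x) + sum_i lambda_i a_i = (0, 0)
  -> stationarity OK
Primal feasibility (all g_i <= 0): OK
Dual feasibility (all lambda_i >= 0): OK
Complementary slackness (lambda_i * g_i(x) = 0 for all i): FAILS

Verdict: the first failing condition is complementary_slackness -> comp.

comp


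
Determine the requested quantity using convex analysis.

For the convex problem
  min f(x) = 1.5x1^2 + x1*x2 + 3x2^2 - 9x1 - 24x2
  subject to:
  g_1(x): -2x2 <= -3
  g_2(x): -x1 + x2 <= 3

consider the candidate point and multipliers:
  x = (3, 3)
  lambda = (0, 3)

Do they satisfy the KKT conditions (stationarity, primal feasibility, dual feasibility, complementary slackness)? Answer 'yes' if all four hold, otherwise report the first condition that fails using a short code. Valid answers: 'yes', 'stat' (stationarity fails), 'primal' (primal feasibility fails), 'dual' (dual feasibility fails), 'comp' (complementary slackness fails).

Gradient of f: grad f(x) = Q x + c = (3, -3)
Constraint values g_i(x) = a_i^T x - b_i:
  g_1((3, 3)) = -3
  g_2((3, 3)) = -3
Stationarity residual: grad f(x) + sum_i lambda_i a_i = (0, 0)
  -> stationarity OK
Primal feasibility (all g_i <= 0): OK
Dual feasibility (all lambda_i >= 0): OK
Complementary slackness (lambda_i * g_i(x) = 0 for all i): FAILS

Verdict: the first failing condition is complementary_slackness -> comp.

comp


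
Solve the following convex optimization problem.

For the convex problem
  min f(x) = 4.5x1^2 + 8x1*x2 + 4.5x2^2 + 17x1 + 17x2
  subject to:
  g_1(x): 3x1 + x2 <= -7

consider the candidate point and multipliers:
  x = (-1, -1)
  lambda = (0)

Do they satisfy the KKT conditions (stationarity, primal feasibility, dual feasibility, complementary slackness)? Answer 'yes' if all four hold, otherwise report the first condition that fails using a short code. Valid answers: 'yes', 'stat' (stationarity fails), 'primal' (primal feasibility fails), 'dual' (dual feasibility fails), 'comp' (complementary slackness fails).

Gradient of f: grad f(x) = Q x + c = (0, 0)
Constraint values g_i(x) = a_i^T x - b_i:
  g_1((-1, -1)) = 3
Stationarity residual: grad f(x) + sum_i lambda_i a_i = (0, 0)
  -> stationarity OK
Primal feasibility (all g_i <= 0): FAILS
Dual feasibility (all lambda_i >= 0): OK
Complementary slackness (lambda_i * g_i(x) = 0 for all i): OK

Verdict: the first failing condition is primal_feasibility -> primal.

primal


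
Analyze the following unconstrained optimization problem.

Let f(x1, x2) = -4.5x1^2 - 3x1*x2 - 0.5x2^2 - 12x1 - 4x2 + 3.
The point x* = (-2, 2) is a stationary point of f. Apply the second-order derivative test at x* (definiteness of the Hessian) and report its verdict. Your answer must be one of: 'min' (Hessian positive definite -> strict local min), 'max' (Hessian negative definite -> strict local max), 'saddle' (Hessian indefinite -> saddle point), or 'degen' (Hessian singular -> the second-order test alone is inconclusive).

Compute the Hessian H = grad^2 f:
  H = [[-9, -3], [-3, -1]]
Verify stationarity: grad f(x*) = H x* + g = (0, 0).
Eigenvalues of H: -10, 0.
H has a zero eigenvalue (singular; negative semidefinite but not definite), so H is neither positive definite, negative definite, nor indefinite. The second-order test alone is inconclusive -> degen.
(Indeed, f is constant along the null direction of H through x*, so x* is not a strict local extremum.)

degen


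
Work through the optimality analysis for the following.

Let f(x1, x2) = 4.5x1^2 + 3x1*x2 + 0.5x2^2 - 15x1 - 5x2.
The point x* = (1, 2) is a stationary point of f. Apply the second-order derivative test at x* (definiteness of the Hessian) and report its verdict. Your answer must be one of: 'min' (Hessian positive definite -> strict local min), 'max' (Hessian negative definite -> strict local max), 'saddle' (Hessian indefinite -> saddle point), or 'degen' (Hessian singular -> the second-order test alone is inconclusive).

Compute the Hessian H = grad^2 f:
  H = [[9, 3], [3, 1]]
Verify stationarity: grad f(x*) = H x* + g = (0, 0).
Eigenvalues of H: 0, 10.
H has a zero eigenvalue (singular; positive semidefinite but not definite), so H is neither positive definite, negative definite, nor indefinite. The second-order test alone is inconclusive -> degen.
(Indeed, f is constant along the null direction of H through x*, so x* is not a strict local extremum.)

degen


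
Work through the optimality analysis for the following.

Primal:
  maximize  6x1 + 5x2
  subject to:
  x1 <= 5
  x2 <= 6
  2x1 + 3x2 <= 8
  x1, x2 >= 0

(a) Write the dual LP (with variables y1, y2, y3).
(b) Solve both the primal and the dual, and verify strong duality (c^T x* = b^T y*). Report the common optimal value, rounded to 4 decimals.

The standard primal-dual pair for 'max c^T x s.t. A x <= b, x >= 0' is:
  Dual:  min b^T y  s.t.  A^T y >= c,  y >= 0.

So the dual LP is:
  minimize  5y1 + 6y2 + 8y3
  subject to:
    y1 + 2y3 >= 6
    y2 + 3y3 >= 5
    y1, y2, y3 >= 0

Solving the primal: x* = (4, 0).
  primal value c^T x* = 24.
Solving the dual: y* = (0, 0, 3).
  dual value b^T y* = 24.
Strong duality: c^T x* = b^T y*. Confirmed.

24


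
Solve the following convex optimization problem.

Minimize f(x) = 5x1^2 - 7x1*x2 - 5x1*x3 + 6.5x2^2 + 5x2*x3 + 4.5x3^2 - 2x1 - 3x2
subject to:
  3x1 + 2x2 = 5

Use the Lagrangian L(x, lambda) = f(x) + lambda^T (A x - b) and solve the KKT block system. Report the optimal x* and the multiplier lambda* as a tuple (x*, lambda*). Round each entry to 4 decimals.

Form the Lagrangian:
  L(x, lambda) = (1/2) x^T Q x + c^T x + lambda^T (A x - b)
Stationarity (grad_x L = 0): Q x + c + A^T lambda = 0.
Primal feasibility: A x = b.

This gives the KKT block system:
  [ Q   A^T ] [ x     ]   [-c ]
  [ A    0  ] [ lambda ] = [ b ]

Solving the linear system:
  x*      = (1.0816, 0.8776, 0.1133)
  lambda* = (-0.7021)
  f(x*)   = -0.6428

x* = (1.0816, 0.8776, 0.1133), lambda* = (-0.7021)


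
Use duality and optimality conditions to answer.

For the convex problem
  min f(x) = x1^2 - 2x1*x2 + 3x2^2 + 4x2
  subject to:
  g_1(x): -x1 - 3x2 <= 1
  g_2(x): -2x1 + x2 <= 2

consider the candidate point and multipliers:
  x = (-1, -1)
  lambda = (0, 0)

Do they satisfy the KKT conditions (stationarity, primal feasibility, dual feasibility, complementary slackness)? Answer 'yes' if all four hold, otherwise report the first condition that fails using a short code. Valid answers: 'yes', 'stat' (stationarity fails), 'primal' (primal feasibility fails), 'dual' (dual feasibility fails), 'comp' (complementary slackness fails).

Gradient of f: grad f(x) = Q x + c = (0, 0)
Constraint values g_i(x) = a_i^T x - b_i:
  g_1((-1, -1)) = 3
  g_2((-1, -1)) = -1
Stationarity residual: grad f(x) + sum_i lambda_i a_i = (0, 0)
  -> stationarity OK
Primal feasibility (all g_i <= 0): FAILS
Dual feasibility (all lambda_i >= 0): OK
Complementary slackness (lambda_i * g_i(x) = 0 for all i): OK

Verdict: the first failing condition is primal_feasibility -> primal.

primal


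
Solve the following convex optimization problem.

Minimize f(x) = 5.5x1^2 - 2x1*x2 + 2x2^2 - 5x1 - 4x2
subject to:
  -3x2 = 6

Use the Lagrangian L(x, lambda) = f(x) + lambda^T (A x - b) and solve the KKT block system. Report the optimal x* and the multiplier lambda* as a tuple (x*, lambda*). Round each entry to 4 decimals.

Form the Lagrangian:
  L(x, lambda) = (1/2) x^T Q x + c^T x + lambda^T (A x - b)
Stationarity (grad_x L = 0): Q x + c + A^T lambda = 0.
Primal feasibility: A x = b.

This gives the KKT block system:
  [ Q   A^T ] [ x     ]   [-c ]
  [ A    0  ] [ lambda ] = [ b ]

Solving the linear system:
  x*      = (0.0909, -2)
  lambda* = (-4.0606)
  f(x*)   = 15.9545

x* = (0.0909, -2), lambda* = (-4.0606)


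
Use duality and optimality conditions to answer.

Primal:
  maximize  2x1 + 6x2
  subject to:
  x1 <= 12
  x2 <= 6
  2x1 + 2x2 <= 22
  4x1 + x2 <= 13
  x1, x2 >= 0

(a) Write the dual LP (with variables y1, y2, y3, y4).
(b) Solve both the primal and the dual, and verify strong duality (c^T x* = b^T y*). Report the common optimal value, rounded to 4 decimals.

The standard primal-dual pair for 'max c^T x s.t. A x <= b, x >= 0' is:
  Dual:  min b^T y  s.t.  A^T y >= c,  y >= 0.

So the dual LP is:
  minimize  12y1 + 6y2 + 22y3 + 13y4
  subject to:
    y1 + 2y3 + 4y4 >= 2
    y2 + 2y3 + y4 >= 6
    y1, y2, y3, y4 >= 0

Solving the primal: x* = (1.75, 6).
  primal value c^T x* = 39.5.
Solving the dual: y* = (0, 5.5, 0, 0.5).
  dual value b^T y* = 39.5.
Strong duality: c^T x* = b^T y*. Confirmed.

39.5


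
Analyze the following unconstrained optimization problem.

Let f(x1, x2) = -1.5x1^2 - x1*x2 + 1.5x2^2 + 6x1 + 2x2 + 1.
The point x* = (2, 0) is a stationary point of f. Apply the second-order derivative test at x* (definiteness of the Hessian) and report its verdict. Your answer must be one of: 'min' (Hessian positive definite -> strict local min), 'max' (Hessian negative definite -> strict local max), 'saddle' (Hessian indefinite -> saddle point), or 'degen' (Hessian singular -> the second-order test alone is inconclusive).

Compute the Hessian H = grad^2 f:
  H = [[-3, -1], [-1, 3]]
Verify stationarity: grad f(x*) = H x* + g = (0, 0).
Eigenvalues of H: -3.1623, 3.1623.
Eigenvalues have mixed signs, so H is indefinite -> x* is a saddle point.

saddle


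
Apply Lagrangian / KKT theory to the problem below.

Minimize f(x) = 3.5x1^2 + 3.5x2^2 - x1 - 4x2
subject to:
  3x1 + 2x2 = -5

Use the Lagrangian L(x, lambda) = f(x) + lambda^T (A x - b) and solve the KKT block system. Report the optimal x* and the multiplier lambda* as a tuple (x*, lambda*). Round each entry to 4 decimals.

Form the Lagrangian:
  L(x, lambda) = (1/2) x^T Q x + c^T x + lambda^T (A x - b)
Stationarity (grad_x L = 0): Q x + c + A^T lambda = 0.
Primal feasibility: A x = b.

This gives the KKT block system:
  [ Q   A^T ] [ x     ]   [-c ]
  [ A    0  ] [ lambda ] = [ b ]

Solving the linear system:
  x*      = (-1.3736, -0.4396)
  lambda* = (3.5385)
  f(x*)   = 10.4121

x* = (-1.3736, -0.4396), lambda* = (3.5385)


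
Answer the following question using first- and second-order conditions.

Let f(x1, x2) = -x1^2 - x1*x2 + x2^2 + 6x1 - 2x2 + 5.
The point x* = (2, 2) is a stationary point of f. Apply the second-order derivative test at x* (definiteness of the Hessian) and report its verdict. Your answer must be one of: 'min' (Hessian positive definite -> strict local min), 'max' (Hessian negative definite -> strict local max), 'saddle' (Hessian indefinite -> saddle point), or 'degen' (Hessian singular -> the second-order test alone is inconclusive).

Compute the Hessian H = grad^2 f:
  H = [[-2, -1], [-1, 2]]
Verify stationarity: grad f(x*) = H x* + g = (0, 0).
Eigenvalues of H: -2.2361, 2.2361.
Eigenvalues have mixed signs, so H is indefinite -> x* is a saddle point.

saddle


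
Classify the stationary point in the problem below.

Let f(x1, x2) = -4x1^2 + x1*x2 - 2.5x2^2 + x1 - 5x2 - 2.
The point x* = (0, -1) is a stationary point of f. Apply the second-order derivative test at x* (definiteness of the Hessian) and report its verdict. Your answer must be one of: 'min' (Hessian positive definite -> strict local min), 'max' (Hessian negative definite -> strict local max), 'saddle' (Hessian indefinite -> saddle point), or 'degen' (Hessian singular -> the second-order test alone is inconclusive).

Compute the Hessian H = grad^2 f:
  H = [[-8, 1], [1, -5]]
Verify stationarity: grad f(x*) = H x* + g = (0, 0).
Eigenvalues of H: -8.3028, -4.6972.
Both eigenvalues < 0, so H is negative definite -> x* is a strict local max.

max


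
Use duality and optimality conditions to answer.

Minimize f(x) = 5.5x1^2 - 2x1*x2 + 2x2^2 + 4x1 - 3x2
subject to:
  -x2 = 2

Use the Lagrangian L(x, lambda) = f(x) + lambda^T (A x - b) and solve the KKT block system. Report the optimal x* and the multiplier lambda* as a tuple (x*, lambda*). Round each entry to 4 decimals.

Form the Lagrangian:
  L(x, lambda) = (1/2) x^T Q x + c^T x + lambda^T (A x - b)
Stationarity (grad_x L = 0): Q x + c + A^T lambda = 0.
Primal feasibility: A x = b.

This gives the KKT block system:
  [ Q   A^T ] [ x     ]   [-c ]
  [ A    0  ] [ lambda ] = [ b ]

Solving the linear system:
  x*      = (-0.7273, -2)
  lambda* = (-9.5455)
  f(x*)   = 11.0909

x* = (-0.7273, -2), lambda* = (-9.5455)


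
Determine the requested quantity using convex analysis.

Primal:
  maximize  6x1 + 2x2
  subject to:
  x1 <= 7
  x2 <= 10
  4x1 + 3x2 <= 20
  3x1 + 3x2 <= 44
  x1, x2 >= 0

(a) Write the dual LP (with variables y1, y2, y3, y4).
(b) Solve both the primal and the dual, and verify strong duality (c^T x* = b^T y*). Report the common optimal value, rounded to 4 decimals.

The standard primal-dual pair for 'max c^T x s.t. A x <= b, x >= 0' is:
  Dual:  min b^T y  s.t.  A^T y >= c,  y >= 0.

So the dual LP is:
  minimize  7y1 + 10y2 + 20y3 + 44y4
  subject to:
    y1 + 4y3 + 3y4 >= 6
    y2 + 3y3 + 3y4 >= 2
    y1, y2, y3, y4 >= 0

Solving the primal: x* = (5, 0).
  primal value c^T x* = 30.
Solving the dual: y* = (0, 0, 1.5, 0).
  dual value b^T y* = 30.
Strong duality: c^T x* = b^T y*. Confirmed.

30


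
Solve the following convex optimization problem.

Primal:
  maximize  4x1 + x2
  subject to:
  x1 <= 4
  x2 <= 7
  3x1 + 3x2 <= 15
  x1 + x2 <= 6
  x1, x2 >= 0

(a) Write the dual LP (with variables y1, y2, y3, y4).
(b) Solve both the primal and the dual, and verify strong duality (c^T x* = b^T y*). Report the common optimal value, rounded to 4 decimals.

The standard primal-dual pair for 'max c^T x s.t. A x <= b, x >= 0' is:
  Dual:  min b^T y  s.t.  A^T y >= c,  y >= 0.

So the dual LP is:
  minimize  4y1 + 7y2 + 15y3 + 6y4
  subject to:
    y1 + 3y3 + y4 >= 4
    y2 + 3y3 + y4 >= 1
    y1, y2, y3, y4 >= 0

Solving the primal: x* = (4, 1).
  primal value c^T x* = 17.
Solving the dual: y* = (3, 0, 0.3333, 0).
  dual value b^T y* = 17.
Strong duality: c^T x* = b^T y*. Confirmed.

17


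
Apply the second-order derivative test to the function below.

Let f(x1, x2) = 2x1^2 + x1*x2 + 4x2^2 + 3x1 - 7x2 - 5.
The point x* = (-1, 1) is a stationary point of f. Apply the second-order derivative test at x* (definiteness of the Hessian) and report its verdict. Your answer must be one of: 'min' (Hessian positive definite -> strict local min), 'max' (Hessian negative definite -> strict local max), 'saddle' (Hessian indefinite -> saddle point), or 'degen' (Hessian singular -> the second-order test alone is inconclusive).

Compute the Hessian H = grad^2 f:
  H = [[4, 1], [1, 8]]
Verify stationarity: grad f(x*) = H x* + g = (0, 0).
Eigenvalues of H: 3.7639, 8.2361.
Both eigenvalues > 0, so H is positive definite -> x* is a strict local min.

min


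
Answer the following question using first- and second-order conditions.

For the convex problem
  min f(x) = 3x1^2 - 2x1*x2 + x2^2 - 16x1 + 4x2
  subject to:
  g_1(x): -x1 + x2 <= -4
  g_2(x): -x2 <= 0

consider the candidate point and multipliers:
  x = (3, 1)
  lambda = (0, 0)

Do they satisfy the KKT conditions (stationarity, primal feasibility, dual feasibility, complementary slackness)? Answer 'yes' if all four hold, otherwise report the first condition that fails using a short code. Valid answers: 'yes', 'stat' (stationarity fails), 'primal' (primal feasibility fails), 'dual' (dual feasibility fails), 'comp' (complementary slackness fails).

Gradient of f: grad f(x) = Q x + c = (0, 0)
Constraint values g_i(x) = a_i^T x - b_i:
  g_1((3, 1)) = 2
  g_2((3, 1)) = -1
Stationarity residual: grad f(x) + sum_i lambda_i a_i = (0, 0)
  -> stationarity OK
Primal feasibility (all g_i <= 0): FAILS
Dual feasibility (all lambda_i >= 0): OK
Complementary slackness (lambda_i * g_i(x) = 0 for all i): OK

Verdict: the first failing condition is primal_feasibility -> primal.

primal


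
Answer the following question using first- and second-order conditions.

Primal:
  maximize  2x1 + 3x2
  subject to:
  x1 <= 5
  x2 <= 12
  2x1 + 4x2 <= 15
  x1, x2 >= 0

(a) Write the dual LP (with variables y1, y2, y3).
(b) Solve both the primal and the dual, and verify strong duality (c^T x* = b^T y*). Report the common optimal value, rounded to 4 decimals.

The standard primal-dual pair for 'max c^T x s.t. A x <= b, x >= 0' is:
  Dual:  min b^T y  s.t.  A^T y >= c,  y >= 0.

So the dual LP is:
  minimize  5y1 + 12y2 + 15y3
  subject to:
    y1 + 2y3 >= 2
    y2 + 4y3 >= 3
    y1, y2, y3 >= 0

Solving the primal: x* = (5, 1.25).
  primal value c^T x* = 13.75.
Solving the dual: y* = (0.5, 0, 0.75).
  dual value b^T y* = 13.75.
Strong duality: c^T x* = b^T y*. Confirmed.

13.75


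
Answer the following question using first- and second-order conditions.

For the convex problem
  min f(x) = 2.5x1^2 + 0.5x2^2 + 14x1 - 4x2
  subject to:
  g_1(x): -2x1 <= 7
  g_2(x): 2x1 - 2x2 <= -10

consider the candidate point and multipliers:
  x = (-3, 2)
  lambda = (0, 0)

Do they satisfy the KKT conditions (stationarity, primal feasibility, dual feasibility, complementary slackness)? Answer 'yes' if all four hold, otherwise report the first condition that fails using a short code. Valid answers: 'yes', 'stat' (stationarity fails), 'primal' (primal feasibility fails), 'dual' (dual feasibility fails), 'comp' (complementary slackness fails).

Gradient of f: grad f(x) = Q x + c = (-1, -2)
Constraint values g_i(x) = a_i^T x - b_i:
  g_1((-3, 2)) = -1
  g_2((-3, 2)) = 0
Stationarity residual: grad f(x) + sum_i lambda_i a_i = (-1, -2)
  -> stationarity FAILS
Primal feasibility (all g_i <= 0): OK
Dual feasibility (all lambda_i >= 0): OK
Complementary slackness (lambda_i * g_i(x) = 0 for all i): OK

Verdict: the first failing condition is stationarity -> stat.

stat


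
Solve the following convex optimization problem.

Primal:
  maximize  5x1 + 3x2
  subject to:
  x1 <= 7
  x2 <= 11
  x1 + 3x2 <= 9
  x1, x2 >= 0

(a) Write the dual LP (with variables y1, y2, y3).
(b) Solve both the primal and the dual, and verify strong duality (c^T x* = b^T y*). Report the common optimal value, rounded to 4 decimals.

The standard primal-dual pair for 'max c^T x s.t. A x <= b, x >= 0' is:
  Dual:  min b^T y  s.t.  A^T y >= c,  y >= 0.

So the dual LP is:
  minimize  7y1 + 11y2 + 9y3
  subject to:
    y1 + y3 >= 5
    y2 + 3y3 >= 3
    y1, y2, y3 >= 0

Solving the primal: x* = (7, 0.6667).
  primal value c^T x* = 37.
Solving the dual: y* = (4, 0, 1).
  dual value b^T y* = 37.
Strong duality: c^T x* = b^T y*. Confirmed.

37


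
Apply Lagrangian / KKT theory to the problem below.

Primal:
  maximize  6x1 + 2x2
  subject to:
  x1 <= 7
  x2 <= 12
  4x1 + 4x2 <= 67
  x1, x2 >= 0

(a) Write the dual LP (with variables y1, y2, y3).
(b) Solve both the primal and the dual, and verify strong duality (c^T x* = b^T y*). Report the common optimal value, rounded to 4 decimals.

The standard primal-dual pair for 'max c^T x s.t. A x <= b, x >= 0' is:
  Dual:  min b^T y  s.t.  A^T y >= c,  y >= 0.

So the dual LP is:
  minimize  7y1 + 12y2 + 67y3
  subject to:
    y1 + 4y3 >= 6
    y2 + 4y3 >= 2
    y1, y2, y3 >= 0

Solving the primal: x* = (7, 9.75).
  primal value c^T x* = 61.5.
Solving the dual: y* = (4, 0, 0.5).
  dual value b^T y* = 61.5.
Strong duality: c^T x* = b^T y*. Confirmed.

61.5


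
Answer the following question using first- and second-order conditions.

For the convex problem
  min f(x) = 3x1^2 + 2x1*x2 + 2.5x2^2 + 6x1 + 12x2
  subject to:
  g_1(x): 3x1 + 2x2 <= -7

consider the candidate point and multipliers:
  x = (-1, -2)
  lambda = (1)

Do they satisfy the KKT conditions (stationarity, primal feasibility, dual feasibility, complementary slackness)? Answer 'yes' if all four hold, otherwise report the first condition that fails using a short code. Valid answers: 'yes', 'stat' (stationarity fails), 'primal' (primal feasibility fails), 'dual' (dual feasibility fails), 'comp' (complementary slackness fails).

Gradient of f: grad f(x) = Q x + c = (-4, 0)
Constraint values g_i(x) = a_i^T x - b_i:
  g_1((-1, -2)) = 0
Stationarity residual: grad f(x) + sum_i lambda_i a_i = (-1, 2)
  -> stationarity FAILS
Primal feasibility (all g_i <= 0): OK
Dual feasibility (all lambda_i >= 0): OK
Complementary slackness (lambda_i * g_i(x) = 0 for all i): OK

Verdict: the first failing condition is stationarity -> stat.

stat


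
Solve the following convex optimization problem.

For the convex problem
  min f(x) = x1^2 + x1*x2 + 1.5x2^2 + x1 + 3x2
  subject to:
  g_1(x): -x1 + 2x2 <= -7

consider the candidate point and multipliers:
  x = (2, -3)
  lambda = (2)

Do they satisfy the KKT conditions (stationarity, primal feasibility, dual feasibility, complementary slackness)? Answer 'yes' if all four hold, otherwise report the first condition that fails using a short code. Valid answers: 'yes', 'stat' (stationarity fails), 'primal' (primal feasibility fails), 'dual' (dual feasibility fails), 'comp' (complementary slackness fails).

Gradient of f: grad f(x) = Q x + c = (2, -4)
Constraint values g_i(x) = a_i^T x - b_i:
  g_1((2, -3)) = -1
Stationarity residual: grad f(x) + sum_i lambda_i a_i = (0, 0)
  -> stationarity OK
Primal feasibility (all g_i <= 0): OK
Dual feasibility (all lambda_i >= 0): OK
Complementary slackness (lambda_i * g_i(x) = 0 for all i): FAILS

Verdict: the first failing condition is complementary_slackness -> comp.

comp


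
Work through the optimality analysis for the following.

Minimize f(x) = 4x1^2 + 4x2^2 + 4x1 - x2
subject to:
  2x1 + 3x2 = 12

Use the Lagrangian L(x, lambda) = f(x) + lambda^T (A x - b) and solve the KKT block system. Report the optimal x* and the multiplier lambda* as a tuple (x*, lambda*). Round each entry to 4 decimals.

Form the Lagrangian:
  L(x, lambda) = (1/2) x^T Q x + c^T x + lambda^T (A x - b)
Stationarity (grad_x L = 0): Q x + c + A^T lambda = 0.
Primal feasibility: A x = b.

This gives the KKT block system:
  [ Q   A^T ] [ x     ]   [-c ]
  [ A    0  ] [ lambda ] = [ b ]

Solving the linear system:
  x*      = (1.4423, 3.0385)
  lambda* = (-7.7692)
  f(x*)   = 47.9808

x* = (1.4423, 3.0385), lambda* = (-7.7692)
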